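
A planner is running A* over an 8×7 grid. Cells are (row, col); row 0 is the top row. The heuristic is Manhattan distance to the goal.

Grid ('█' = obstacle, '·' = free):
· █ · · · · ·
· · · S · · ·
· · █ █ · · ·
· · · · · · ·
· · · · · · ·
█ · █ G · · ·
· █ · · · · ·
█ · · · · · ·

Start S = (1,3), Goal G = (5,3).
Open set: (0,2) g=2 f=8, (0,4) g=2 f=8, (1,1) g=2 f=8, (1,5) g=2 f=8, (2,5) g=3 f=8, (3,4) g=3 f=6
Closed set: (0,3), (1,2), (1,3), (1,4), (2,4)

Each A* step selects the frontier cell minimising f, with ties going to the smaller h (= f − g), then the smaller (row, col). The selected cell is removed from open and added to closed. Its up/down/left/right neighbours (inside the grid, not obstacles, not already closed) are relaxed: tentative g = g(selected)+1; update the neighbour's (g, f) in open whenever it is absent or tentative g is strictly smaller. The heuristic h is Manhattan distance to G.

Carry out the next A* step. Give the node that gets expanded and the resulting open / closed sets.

expanded=(3,4); open=[(0,2) g=2 f=8, (0,4) g=2 f=8, (1,1) g=2 f=8, (1,5) g=2 f=8, (2,5) g=3 f=8, (3,3) g=4 f=6, (3,5) g=4 f=8, (4,4) g=4 f=6]; closed=[(0,3), (1,2), (1,3), (1,4), (2,4), (3,4)]

step 1: expand (3,4) (f=6, h=3) → closed; open now [(0,2) g=2 f=8, (0,4) g=2 f=8, (1,1) g=2 f=8, (1,5) g=2 f=8, (2,5) g=3 f=8, (3,3) g=4 f=6, (3,5) g=4 f=8, (4,4) g=4 f=6]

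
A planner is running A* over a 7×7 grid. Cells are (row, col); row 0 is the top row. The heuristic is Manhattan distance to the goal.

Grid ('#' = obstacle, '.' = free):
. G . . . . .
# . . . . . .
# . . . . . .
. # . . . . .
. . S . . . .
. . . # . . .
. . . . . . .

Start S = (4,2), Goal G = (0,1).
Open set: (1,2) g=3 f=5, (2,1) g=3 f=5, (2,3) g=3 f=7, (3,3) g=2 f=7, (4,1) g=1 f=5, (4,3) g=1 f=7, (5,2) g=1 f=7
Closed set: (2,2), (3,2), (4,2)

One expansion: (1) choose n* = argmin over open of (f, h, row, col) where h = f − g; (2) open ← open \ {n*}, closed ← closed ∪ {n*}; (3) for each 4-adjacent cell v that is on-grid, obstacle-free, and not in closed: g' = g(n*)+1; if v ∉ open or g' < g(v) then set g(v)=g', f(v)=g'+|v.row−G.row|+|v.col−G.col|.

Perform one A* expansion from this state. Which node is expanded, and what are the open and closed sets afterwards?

step 1: expand (1,2) (f=5, h=2) → closed; open now [(0,2) g=4 f=5, (1,1) g=4 f=5, (1,3) g=4 f=7, (2,1) g=3 f=5, (2,3) g=3 f=7, (3,3) g=2 f=7, (4,1) g=1 f=5, (4,3) g=1 f=7, (5,2) g=1 f=7]

expanded=(1,2); open=[(0,2) g=4 f=5, (1,1) g=4 f=5, (1,3) g=4 f=7, (2,1) g=3 f=5, (2,3) g=3 f=7, (3,3) g=2 f=7, (4,1) g=1 f=5, (4,3) g=1 f=7, (5,2) g=1 f=7]; closed=[(1,2), (2,2), (3,2), (4,2)]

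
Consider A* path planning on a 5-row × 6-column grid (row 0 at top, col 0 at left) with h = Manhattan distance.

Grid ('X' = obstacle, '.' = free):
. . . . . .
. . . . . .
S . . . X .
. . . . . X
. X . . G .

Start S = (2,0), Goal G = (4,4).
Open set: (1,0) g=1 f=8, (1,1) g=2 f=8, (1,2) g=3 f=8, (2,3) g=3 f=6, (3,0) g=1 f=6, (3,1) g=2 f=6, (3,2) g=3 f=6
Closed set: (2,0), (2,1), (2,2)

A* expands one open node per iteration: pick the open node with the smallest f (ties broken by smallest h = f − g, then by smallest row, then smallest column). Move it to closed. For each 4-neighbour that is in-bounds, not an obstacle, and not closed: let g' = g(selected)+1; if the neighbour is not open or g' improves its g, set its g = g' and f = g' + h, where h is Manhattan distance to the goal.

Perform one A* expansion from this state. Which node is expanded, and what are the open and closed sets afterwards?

step 1: expand (2,3) (f=6, h=3) → closed; open now [(1,0) g=1 f=8, (1,1) g=2 f=8, (1,2) g=3 f=8, (1,3) g=4 f=8, (3,0) g=1 f=6, (3,1) g=2 f=6, (3,2) g=3 f=6, (3,3) g=4 f=6]

expanded=(2,3); open=[(1,0) g=1 f=8, (1,1) g=2 f=8, (1,2) g=3 f=8, (1,3) g=4 f=8, (3,0) g=1 f=6, (3,1) g=2 f=6, (3,2) g=3 f=6, (3,3) g=4 f=6]; closed=[(2,0), (2,1), (2,2), (2,3)]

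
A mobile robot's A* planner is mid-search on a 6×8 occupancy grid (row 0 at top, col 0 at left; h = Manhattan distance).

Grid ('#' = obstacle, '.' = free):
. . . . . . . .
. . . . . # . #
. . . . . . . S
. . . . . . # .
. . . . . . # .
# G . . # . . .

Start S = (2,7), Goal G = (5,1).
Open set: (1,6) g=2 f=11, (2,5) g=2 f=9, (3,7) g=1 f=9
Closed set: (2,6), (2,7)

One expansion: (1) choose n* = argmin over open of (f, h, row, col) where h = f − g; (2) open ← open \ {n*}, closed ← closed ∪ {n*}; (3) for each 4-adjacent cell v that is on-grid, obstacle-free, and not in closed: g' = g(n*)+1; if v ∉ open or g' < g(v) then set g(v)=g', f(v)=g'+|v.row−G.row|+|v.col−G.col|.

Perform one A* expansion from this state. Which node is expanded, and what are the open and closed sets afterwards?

expanded=(2,5); open=[(1,6) g=2 f=11, (2,4) g=3 f=9, (3,5) g=3 f=9, (3,7) g=1 f=9]; closed=[(2,5), (2,6), (2,7)]

step 1: expand (2,5) (f=9, h=7) → closed; open now [(1,6) g=2 f=11, (2,4) g=3 f=9, (3,5) g=3 f=9, (3,7) g=1 f=9]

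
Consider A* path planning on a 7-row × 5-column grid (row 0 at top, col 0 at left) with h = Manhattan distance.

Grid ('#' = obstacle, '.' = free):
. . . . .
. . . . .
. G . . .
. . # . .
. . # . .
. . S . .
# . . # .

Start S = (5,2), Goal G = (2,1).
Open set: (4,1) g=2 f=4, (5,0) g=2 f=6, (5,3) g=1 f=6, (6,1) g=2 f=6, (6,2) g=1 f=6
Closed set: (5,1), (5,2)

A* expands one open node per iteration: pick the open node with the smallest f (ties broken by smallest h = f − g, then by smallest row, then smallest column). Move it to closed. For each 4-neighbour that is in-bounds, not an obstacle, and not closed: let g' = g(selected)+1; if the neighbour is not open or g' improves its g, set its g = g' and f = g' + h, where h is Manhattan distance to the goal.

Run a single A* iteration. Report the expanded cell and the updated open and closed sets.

step 1: expand (4,1) (f=4, h=2) → closed; open now [(3,1) g=3 f=4, (4,0) g=3 f=6, (5,0) g=2 f=6, (5,3) g=1 f=6, (6,1) g=2 f=6, (6,2) g=1 f=6]

expanded=(4,1); open=[(3,1) g=3 f=4, (4,0) g=3 f=6, (5,0) g=2 f=6, (5,3) g=1 f=6, (6,1) g=2 f=6, (6,2) g=1 f=6]; closed=[(4,1), (5,1), (5,2)]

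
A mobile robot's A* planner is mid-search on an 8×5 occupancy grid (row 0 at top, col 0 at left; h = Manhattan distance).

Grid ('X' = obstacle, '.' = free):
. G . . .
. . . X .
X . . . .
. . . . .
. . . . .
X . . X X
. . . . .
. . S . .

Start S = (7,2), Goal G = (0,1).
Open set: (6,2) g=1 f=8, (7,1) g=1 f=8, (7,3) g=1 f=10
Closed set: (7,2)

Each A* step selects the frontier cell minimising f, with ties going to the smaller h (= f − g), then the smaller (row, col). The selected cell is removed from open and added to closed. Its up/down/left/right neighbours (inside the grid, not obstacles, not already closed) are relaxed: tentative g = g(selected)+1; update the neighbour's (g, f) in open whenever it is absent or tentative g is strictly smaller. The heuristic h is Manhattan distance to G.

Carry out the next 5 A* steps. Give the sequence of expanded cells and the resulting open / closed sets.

step 1: expand (6,2) (f=8, h=7) → closed; open now [(5,2) g=2 f=8, (6,1) g=2 f=8, (6,3) g=2 f=10, (7,1) g=1 f=8, (7,3) g=1 f=10]
step 2: expand (5,2) (f=8, h=6) → closed; open now [(4,2) g=3 f=8, (5,1) g=3 f=8, (6,1) g=2 f=8, (6,3) g=2 f=10, (7,1) g=1 f=8, (7,3) g=1 f=10]
step 3: expand (4,2) (f=8, h=5) → closed; open now [(3,2) g=4 f=8, (4,1) g=4 f=8, (4,3) g=4 f=10, (5,1) g=3 f=8, (6,1) g=2 f=8, (6,3) g=2 f=10, (7,1) g=1 f=8, (7,3) g=1 f=10]
step 4: expand (3,2) (f=8, h=4) → closed; open now [(2,2) g=5 f=8, (3,1) g=5 f=8, (3,3) g=5 f=10, (4,1) g=4 f=8, (4,3) g=4 f=10, (5,1) g=3 f=8, (6,1) g=2 f=8, (6,3) g=2 f=10, (7,1) g=1 f=8, (7,3) g=1 f=10]
step 5: expand (2,2) (f=8, h=3) → closed; open now [(1,2) g=6 f=8, (2,1) g=6 f=8, (2,3) g=6 f=10, (3,1) g=5 f=8, (3,3) g=5 f=10, (4,1) g=4 f=8, (4,3) g=4 f=10, (5,1) g=3 f=8, (6,1) g=2 f=8, (6,3) g=2 f=10, (7,1) g=1 f=8, (7,3) g=1 f=10]

order=[(6,2) → (5,2) → (4,2) → (3,2) → (2,2)]; open=[(1,2) g=6 f=8, (2,1) g=6 f=8, (2,3) g=6 f=10, (3,1) g=5 f=8, (3,3) g=5 f=10, (4,1) g=4 f=8, (4,3) g=4 f=10, (5,1) g=3 f=8, (6,1) g=2 f=8, (6,3) g=2 f=10, (7,1) g=1 f=8, (7,3) g=1 f=10]; closed=[(2,2), (3,2), (4,2), (5,2), (6,2), (7,2)]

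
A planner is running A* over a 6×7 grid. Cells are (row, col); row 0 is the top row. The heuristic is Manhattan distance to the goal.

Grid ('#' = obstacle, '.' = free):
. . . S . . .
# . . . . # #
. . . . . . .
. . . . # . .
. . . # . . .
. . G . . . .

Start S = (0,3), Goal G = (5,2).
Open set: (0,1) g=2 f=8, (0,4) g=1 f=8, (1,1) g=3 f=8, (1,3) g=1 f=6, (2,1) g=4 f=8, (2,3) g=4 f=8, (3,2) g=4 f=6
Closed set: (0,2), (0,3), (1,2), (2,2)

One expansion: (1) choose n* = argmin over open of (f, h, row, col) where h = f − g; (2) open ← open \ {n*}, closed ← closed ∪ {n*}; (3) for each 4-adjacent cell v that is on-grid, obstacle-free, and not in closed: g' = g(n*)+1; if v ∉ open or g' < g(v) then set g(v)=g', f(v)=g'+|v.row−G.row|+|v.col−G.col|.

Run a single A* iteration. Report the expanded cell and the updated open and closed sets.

expanded=(3,2); open=[(0,1) g=2 f=8, (0,4) g=1 f=8, (1,1) g=3 f=8, (1,3) g=1 f=6, (2,1) g=4 f=8, (2,3) g=4 f=8, (3,1) g=5 f=8, (3,3) g=5 f=8, (4,2) g=5 f=6]; closed=[(0,2), (0,3), (1,2), (2,2), (3,2)]

step 1: expand (3,2) (f=6, h=2) → closed; open now [(0,1) g=2 f=8, (0,4) g=1 f=8, (1,1) g=3 f=8, (1,3) g=1 f=6, (2,1) g=4 f=8, (2,3) g=4 f=8, (3,1) g=5 f=8, (3,3) g=5 f=8, (4,2) g=5 f=6]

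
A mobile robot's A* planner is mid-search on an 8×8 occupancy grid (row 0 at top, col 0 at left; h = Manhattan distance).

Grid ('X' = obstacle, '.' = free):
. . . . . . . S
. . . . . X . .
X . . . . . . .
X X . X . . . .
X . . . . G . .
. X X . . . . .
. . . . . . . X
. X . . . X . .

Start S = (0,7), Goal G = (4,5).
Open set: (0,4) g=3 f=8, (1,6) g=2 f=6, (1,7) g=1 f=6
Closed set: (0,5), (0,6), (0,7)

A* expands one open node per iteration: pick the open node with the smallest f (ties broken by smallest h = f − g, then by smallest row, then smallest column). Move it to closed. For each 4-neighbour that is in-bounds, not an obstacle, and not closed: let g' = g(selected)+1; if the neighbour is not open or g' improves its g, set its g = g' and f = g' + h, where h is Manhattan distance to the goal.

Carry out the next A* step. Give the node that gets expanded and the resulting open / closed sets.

step 1: expand (1,6) (f=6, h=4) → closed; open now [(0,4) g=3 f=8, (1,7) g=1 f=6, (2,6) g=3 f=6]

expanded=(1,6); open=[(0,4) g=3 f=8, (1,7) g=1 f=6, (2,6) g=3 f=6]; closed=[(0,5), (0,6), (0,7), (1,6)]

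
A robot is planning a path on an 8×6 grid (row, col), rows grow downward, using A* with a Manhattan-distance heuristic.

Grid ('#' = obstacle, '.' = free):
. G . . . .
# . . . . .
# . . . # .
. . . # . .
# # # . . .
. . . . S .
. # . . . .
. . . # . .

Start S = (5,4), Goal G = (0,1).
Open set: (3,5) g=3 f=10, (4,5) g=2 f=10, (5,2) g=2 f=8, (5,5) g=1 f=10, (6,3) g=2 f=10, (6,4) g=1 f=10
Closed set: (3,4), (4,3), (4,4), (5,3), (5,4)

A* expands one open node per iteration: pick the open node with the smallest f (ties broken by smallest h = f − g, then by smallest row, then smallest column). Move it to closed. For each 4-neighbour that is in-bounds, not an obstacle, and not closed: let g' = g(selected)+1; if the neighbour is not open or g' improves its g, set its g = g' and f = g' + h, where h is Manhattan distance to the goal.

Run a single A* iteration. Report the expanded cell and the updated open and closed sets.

expanded=(5,2); open=[(3,5) g=3 f=10, (4,5) g=2 f=10, (5,1) g=3 f=8, (5,5) g=1 f=10, (6,2) g=3 f=10, (6,3) g=2 f=10, (6,4) g=1 f=10]; closed=[(3,4), (4,3), (4,4), (5,2), (5,3), (5,4)]

step 1: expand (5,2) (f=8, h=6) → closed; open now [(3,5) g=3 f=10, (4,5) g=2 f=10, (5,1) g=3 f=8, (5,5) g=1 f=10, (6,2) g=3 f=10, (6,3) g=2 f=10, (6,4) g=1 f=10]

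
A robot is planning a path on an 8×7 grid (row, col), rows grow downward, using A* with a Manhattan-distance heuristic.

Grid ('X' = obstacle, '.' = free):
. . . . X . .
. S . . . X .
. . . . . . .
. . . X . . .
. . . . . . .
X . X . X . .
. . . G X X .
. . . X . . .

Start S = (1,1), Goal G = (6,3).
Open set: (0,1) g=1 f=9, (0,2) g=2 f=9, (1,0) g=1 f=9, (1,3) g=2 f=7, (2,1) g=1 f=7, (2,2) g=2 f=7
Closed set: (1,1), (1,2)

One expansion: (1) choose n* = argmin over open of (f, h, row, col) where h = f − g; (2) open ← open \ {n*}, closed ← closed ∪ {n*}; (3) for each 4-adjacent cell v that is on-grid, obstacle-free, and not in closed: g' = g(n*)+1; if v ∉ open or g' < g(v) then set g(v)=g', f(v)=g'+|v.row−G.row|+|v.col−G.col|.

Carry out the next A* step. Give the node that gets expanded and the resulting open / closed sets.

step 1: expand (1,3) (f=7, h=5) → closed; open now [(0,1) g=1 f=9, (0,2) g=2 f=9, (0,3) g=3 f=9, (1,0) g=1 f=9, (1,4) g=3 f=9, (2,1) g=1 f=7, (2,2) g=2 f=7, (2,3) g=3 f=7]

expanded=(1,3); open=[(0,1) g=1 f=9, (0,2) g=2 f=9, (0,3) g=3 f=9, (1,0) g=1 f=9, (1,4) g=3 f=9, (2,1) g=1 f=7, (2,2) g=2 f=7, (2,3) g=3 f=7]; closed=[(1,1), (1,2), (1,3)]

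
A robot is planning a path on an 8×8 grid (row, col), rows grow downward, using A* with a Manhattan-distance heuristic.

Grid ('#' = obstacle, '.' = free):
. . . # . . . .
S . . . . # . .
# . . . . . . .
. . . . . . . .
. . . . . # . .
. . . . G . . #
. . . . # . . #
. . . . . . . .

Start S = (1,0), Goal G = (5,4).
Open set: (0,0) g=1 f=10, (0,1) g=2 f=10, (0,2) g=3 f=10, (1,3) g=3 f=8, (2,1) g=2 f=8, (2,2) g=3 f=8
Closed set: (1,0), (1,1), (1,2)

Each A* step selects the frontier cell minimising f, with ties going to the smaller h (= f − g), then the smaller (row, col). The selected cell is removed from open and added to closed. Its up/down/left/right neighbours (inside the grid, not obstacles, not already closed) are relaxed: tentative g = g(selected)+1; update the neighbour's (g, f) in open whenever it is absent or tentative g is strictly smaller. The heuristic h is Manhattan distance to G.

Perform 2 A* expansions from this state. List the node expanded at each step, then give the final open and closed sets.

order=[(1,3) → (1,4)]; open=[(0,0) g=1 f=10, (0,1) g=2 f=10, (0,2) g=3 f=10, (0,4) g=5 f=10, (2,1) g=2 f=8, (2,2) g=3 f=8, (2,3) g=4 f=8, (2,4) g=5 f=8]; closed=[(1,0), (1,1), (1,2), (1,3), (1,4)]

step 1: expand (1,3) (f=8, h=5) → closed; open now [(0,0) g=1 f=10, (0,1) g=2 f=10, (0,2) g=3 f=10, (1,4) g=4 f=8, (2,1) g=2 f=8, (2,2) g=3 f=8, (2,3) g=4 f=8]
step 2: expand (1,4) (f=8, h=4) → closed; open now [(0,0) g=1 f=10, (0,1) g=2 f=10, (0,2) g=3 f=10, (0,4) g=5 f=10, (2,1) g=2 f=8, (2,2) g=3 f=8, (2,3) g=4 f=8, (2,4) g=5 f=8]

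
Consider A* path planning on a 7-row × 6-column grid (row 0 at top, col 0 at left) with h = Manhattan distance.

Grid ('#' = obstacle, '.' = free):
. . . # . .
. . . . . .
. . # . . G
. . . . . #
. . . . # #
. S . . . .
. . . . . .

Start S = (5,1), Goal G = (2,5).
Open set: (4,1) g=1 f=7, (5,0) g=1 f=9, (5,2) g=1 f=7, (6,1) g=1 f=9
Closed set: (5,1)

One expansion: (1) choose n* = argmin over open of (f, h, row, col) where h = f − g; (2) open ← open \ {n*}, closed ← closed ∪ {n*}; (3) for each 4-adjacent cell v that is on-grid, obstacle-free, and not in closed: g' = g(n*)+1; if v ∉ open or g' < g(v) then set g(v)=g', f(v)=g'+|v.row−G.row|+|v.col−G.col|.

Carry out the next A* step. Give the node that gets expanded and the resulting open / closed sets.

step 1: expand (4,1) (f=7, h=6) → closed; open now [(3,1) g=2 f=7, (4,0) g=2 f=9, (4,2) g=2 f=7, (5,0) g=1 f=9, (5,2) g=1 f=7, (6,1) g=1 f=9]

expanded=(4,1); open=[(3,1) g=2 f=7, (4,0) g=2 f=9, (4,2) g=2 f=7, (5,0) g=1 f=9, (5,2) g=1 f=7, (6,1) g=1 f=9]; closed=[(4,1), (5,1)]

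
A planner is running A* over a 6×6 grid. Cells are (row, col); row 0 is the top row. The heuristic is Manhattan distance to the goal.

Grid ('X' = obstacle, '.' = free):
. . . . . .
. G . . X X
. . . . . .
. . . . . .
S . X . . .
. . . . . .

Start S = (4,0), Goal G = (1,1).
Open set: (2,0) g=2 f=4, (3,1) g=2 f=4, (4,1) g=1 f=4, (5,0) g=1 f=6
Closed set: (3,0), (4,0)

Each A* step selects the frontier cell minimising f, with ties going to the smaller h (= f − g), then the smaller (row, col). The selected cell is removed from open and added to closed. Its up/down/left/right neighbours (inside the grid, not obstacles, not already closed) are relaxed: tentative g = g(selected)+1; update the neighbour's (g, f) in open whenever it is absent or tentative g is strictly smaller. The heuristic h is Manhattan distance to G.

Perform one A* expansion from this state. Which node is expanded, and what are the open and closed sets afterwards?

expanded=(2,0); open=[(1,0) g=3 f=4, (2,1) g=3 f=4, (3,1) g=2 f=4, (4,1) g=1 f=4, (5,0) g=1 f=6]; closed=[(2,0), (3,0), (4,0)]

step 1: expand (2,0) (f=4, h=2) → closed; open now [(1,0) g=3 f=4, (2,1) g=3 f=4, (3,1) g=2 f=4, (4,1) g=1 f=4, (5,0) g=1 f=6]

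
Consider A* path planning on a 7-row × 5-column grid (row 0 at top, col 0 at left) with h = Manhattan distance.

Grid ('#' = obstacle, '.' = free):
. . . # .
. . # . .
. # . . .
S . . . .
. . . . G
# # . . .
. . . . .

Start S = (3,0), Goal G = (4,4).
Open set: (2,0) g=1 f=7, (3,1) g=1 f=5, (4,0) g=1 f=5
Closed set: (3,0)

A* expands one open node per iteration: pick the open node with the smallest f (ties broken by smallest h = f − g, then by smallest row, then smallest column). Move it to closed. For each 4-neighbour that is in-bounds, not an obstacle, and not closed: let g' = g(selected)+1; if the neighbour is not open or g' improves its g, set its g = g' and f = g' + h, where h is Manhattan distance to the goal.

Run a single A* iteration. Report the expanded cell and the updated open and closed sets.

expanded=(3,1); open=[(2,0) g=1 f=7, (3,2) g=2 f=5, (4,0) g=1 f=5, (4,1) g=2 f=5]; closed=[(3,0), (3,1)]

step 1: expand (3,1) (f=5, h=4) → closed; open now [(2,0) g=1 f=7, (3,2) g=2 f=5, (4,0) g=1 f=5, (4,1) g=2 f=5]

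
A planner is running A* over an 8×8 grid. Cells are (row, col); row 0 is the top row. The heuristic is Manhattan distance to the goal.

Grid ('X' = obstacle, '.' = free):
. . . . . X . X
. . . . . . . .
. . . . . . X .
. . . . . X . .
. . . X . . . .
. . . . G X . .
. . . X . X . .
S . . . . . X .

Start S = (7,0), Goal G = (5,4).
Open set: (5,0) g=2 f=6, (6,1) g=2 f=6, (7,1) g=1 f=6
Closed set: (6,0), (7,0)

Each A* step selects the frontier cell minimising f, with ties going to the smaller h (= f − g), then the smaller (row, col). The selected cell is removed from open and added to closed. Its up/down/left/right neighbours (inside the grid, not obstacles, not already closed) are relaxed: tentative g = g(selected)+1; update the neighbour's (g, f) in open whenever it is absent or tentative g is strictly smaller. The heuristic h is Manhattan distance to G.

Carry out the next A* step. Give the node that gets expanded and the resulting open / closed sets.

step 1: expand (5,0) (f=6, h=4) → closed; open now [(4,0) g=3 f=8, (5,1) g=3 f=6, (6,1) g=2 f=6, (7,1) g=1 f=6]

expanded=(5,0); open=[(4,0) g=3 f=8, (5,1) g=3 f=6, (6,1) g=2 f=6, (7,1) g=1 f=6]; closed=[(5,0), (6,0), (7,0)]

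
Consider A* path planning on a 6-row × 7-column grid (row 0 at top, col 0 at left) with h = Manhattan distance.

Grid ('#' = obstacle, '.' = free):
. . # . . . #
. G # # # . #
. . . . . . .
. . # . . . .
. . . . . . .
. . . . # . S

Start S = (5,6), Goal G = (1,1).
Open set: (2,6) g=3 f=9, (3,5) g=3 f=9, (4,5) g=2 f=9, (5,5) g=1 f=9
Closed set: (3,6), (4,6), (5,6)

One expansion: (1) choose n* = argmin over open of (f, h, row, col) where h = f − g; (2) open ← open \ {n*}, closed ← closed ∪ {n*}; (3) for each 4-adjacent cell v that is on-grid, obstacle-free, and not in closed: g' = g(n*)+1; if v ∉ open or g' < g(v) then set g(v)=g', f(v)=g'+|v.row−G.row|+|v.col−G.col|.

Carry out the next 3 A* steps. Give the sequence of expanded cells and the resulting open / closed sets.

order=[(2,6) → (2,5) → (1,5)]; open=[(0,5) g=6 f=11, (2,4) g=5 f=9, (3,5) g=3 f=9, (4,5) g=2 f=9, (5,5) g=1 f=9]; closed=[(1,5), (2,5), (2,6), (3,6), (4,6), (5,6)]

step 1: expand (2,6) (f=9, h=6) → closed; open now [(2,5) g=4 f=9, (3,5) g=3 f=9, (4,5) g=2 f=9, (5,5) g=1 f=9]
step 2: expand (2,5) (f=9, h=5) → closed; open now [(1,5) g=5 f=9, (2,4) g=5 f=9, (3,5) g=3 f=9, (4,5) g=2 f=9, (5,5) g=1 f=9]
step 3: expand (1,5) (f=9, h=4) → closed; open now [(0,5) g=6 f=11, (2,4) g=5 f=9, (3,5) g=3 f=9, (4,5) g=2 f=9, (5,5) g=1 f=9]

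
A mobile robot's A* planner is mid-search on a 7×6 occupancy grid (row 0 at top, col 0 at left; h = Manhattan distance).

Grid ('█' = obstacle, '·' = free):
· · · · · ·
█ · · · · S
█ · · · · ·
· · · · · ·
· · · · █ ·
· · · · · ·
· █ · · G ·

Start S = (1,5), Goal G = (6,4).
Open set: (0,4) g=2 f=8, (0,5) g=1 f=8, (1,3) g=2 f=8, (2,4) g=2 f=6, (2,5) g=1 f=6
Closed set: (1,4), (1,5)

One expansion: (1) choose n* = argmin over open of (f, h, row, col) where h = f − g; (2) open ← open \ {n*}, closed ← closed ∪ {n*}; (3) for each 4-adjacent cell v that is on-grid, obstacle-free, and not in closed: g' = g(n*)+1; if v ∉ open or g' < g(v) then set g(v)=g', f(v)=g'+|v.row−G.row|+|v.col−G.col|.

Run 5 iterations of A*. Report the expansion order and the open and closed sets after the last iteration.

step 1: expand (2,4) (f=6, h=4) → closed; open now [(0,4) g=2 f=8, (0,5) g=1 f=8, (1,3) g=2 f=8, (2,3) g=3 f=8, (2,5) g=1 f=6, (3,4) g=3 f=6]
step 2: expand (3,4) (f=6, h=3) → closed; open now [(0,4) g=2 f=8, (0,5) g=1 f=8, (1,3) g=2 f=8, (2,3) g=3 f=8, (2,5) g=1 f=6, (3,3) g=4 f=8, (3,5) g=4 f=8]
step 3: expand (2,5) (f=6, h=5) → closed; open now [(0,4) g=2 f=8, (0,5) g=1 f=8, (1,3) g=2 f=8, (2,3) g=3 f=8, (3,3) g=4 f=8, (3,5) g=2 f=6]
step 4: expand (3,5) (f=6, h=4) → closed; open now [(0,4) g=2 f=8, (0,5) g=1 f=8, (1,3) g=2 f=8, (2,3) g=3 f=8, (3,3) g=4 f=8, (4,5) g=3 f=6]
step 5: expand (4,5) (f=6, h=3) → closed; open now [(0,4) g=2 f=8, (0,5) g=1 f=8, (1,3) g=2 f=8, (2,3) g=3 f=8, (3,3) g=4 f=8, (5,5) g=4 f=6]

order=[(2,4) → (3,4) → (2,5) → (3,5) → (4,5)]; open=[(0,4) g=2 f=8, (0,5) g=1 f=8, (1,3) g=2 f=8, (2,3) g=3 f=8, (3,3) g=4 f=8, (5,5) g=4 f=6]; closed=[(1,4), (1,5), (2,4), (2,5), (3,4), (3,5), (4,5)]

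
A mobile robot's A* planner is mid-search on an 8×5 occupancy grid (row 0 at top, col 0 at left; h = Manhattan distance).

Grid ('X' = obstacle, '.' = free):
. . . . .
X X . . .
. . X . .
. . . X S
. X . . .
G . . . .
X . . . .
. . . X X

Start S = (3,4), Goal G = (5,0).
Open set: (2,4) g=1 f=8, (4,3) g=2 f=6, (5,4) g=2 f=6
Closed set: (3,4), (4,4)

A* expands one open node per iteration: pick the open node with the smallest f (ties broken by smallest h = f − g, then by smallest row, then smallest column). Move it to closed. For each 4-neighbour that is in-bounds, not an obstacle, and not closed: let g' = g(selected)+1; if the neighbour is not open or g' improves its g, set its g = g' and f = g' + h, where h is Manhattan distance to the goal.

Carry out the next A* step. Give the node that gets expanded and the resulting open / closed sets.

expanded=(4,3); open=[(2,4) g=1 f=8, (4,2) g=3 f=6, (5,3) g=3 f=6, (5,4) g=2 f=6]; closed=[(3,4), (4,3), (4,4)]

step 1: expand (4,3) (f=6, h=4) → closed; open now [(2,4) g=1 f=8, (4,2) g=3 f=6, (5,3) g=3 f=6, (5,4) g=2 f=6]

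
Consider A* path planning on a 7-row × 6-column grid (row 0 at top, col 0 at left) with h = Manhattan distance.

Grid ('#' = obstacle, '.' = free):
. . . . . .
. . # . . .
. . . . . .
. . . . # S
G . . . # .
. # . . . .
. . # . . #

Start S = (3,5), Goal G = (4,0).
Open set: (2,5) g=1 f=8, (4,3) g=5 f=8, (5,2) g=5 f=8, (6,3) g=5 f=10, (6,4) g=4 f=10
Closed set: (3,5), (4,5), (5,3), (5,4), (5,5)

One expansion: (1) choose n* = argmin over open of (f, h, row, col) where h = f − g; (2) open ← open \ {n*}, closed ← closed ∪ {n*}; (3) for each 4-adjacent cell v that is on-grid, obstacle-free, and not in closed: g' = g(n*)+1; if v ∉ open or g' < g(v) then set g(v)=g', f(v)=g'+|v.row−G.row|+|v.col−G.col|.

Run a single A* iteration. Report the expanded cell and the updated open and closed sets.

step 1: expand (4,3) (f=8, h=3) → closed; open now [(2,5) g=1 f=8, (3,3) g=6 f=10, (4,2) g=6 f=8, (5,2) g=5 f=8, (6,3) g=5 f=10, (6,4) g=4 f=10]

expanded=(4,3); open=[(2,5) g=1 f=8, (3,3) g=6 f=10, (4,2) g=6 f=8, (5,2) g=5 f=8, (6,3) g=5 f=10, (6,4) g=4 f=10]; closed=[(3,5), (4,3), (4,5), (5,3), (5,4), (5,5)]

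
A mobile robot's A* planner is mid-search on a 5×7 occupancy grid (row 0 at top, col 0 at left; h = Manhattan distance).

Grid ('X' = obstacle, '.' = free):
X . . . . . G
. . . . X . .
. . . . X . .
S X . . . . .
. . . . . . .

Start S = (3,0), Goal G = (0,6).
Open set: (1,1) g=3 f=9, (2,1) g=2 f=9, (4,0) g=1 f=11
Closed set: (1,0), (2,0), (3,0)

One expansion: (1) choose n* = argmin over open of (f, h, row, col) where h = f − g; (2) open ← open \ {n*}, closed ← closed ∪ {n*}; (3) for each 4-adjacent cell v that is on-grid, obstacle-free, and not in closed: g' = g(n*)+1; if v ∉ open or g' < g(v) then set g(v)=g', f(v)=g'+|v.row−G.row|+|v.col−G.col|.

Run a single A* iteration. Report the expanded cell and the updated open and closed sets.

step 1: expand (1,1) (f=9, h=6) → closed; open now [(0,1) g=4 f=9, (1,2) g=4 f=9, (2,1) g=2 f=9, (4,0) g=1 f=11]

expanded=(1,1); open=[(0,1) g=4 f=9, (1,2) g=4 f=9, (2,1) g=2 f=9, (4,0) g=1 f=11]; closed=[(1,0), (1,1), (2,0), (3,0)]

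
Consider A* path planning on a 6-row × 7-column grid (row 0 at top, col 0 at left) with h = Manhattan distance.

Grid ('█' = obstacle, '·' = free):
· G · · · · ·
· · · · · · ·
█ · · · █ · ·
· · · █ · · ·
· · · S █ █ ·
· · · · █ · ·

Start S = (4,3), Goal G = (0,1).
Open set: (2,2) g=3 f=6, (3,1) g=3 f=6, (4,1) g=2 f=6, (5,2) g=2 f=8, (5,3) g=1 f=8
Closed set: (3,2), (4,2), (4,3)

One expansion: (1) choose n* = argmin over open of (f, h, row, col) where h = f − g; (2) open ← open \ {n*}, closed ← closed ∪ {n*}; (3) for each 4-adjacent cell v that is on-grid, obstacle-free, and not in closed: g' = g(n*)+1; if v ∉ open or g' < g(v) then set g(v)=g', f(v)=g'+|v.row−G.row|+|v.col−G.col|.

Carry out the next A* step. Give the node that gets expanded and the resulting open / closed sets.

expanded=(2,2); open=[(1,2) g=4 f=6, (2,1) g=4 f=6, (2,3) g=4 f=8, (3,1) g=3 f=6, (4,1) g=2 f=6, (5,2) g=2 f=8, (5,3) g=1 f=8]; closed=[(2,2), (3,2), (4,2), (4,3)]

step 1: expand (2,2) (f=6, h=3) → closed; open now [(1,2) g=4 f=6, (2,1) g=4 f=6, (2,3) g=4 f=8, (3,1) g=3 f=6, (4,1) g=2 f=6, (5,2) g=2 f=8, (5,3) g=1 f=8]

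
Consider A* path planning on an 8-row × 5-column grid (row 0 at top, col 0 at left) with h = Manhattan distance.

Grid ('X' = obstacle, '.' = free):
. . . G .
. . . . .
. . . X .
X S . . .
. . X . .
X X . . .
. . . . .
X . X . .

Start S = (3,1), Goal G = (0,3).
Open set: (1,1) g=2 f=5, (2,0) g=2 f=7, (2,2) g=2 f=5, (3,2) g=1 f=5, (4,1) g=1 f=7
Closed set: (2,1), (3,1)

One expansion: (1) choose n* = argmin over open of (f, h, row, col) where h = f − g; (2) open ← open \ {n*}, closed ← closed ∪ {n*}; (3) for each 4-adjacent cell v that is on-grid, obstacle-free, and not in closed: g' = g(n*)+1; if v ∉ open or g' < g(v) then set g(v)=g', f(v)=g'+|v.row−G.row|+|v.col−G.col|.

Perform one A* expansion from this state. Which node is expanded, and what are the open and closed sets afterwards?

expanded=(1,1); open=[(0,1) g=3 f=5, (1,0) g=3 f=7, (1,2) g=3 f=5, (2,0) g=2 f=7, (2,2) g=2 f=5, (3,2) g=1 f=5, (4,1) g=1 f=7]; closed=[(1,1), (2,1), (3,1)]

step 1: expand (1,1) (f=5, h=3) → closed; open now [(0,1) g=3 f=5, (1,0) g=3 f=7, (1,2) g=3 f=5, (2,0) g=2 f=7, (2,2) g=2 f=5, (3,2) g=1 f=5, (4,1) g=1 f=7]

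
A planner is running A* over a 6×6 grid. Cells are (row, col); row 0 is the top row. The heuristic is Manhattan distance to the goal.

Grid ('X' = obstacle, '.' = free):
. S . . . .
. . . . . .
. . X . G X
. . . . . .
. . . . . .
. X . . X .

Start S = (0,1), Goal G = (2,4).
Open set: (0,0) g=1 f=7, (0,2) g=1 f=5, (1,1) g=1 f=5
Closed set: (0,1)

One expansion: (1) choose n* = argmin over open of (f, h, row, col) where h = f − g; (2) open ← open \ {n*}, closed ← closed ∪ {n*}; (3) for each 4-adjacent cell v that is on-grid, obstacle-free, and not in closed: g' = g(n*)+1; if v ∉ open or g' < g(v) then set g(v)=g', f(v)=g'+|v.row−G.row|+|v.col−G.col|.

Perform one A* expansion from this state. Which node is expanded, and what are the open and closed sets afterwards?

step 1: expand (0,2) (f=5, h=4) → closed; open now [(0,0) g=1 f=7, (0,3) g=2 f=5, (1,1) g=1 f=5, (1,2) g=2 f=5]

expanded=(0,2); open=[(0,0) g=1 f=7, (0,3) g=2 f=5, (1,1) g=1 f=5, (1,2) g=2 f=5]; closed=[(0,1), (0,2)]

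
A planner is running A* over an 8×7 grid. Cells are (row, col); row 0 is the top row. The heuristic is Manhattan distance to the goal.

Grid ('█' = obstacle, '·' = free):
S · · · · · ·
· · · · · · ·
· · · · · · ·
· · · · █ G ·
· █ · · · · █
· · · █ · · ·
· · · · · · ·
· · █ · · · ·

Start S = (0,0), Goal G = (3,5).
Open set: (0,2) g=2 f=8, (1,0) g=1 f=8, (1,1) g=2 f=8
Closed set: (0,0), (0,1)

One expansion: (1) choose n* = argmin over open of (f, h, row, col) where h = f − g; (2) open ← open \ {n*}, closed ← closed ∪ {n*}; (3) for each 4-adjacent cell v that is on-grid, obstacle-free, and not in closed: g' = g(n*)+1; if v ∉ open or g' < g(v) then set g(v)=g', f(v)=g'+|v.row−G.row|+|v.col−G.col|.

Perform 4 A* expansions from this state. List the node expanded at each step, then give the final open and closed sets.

order=[(0,2) → (0,3) → (0,4) → (0,5)]; open=[(0,6) g=6 f=10, (1,0) g=1 f=8, (1,1) g=2 f=8, (1,2) g=3 f=8, (1,3) g=4 f=8, (1,4) g=5 f=8, (1,5) g=6 f=8]; closed=[(0,0), (0,1), (0,2), (0,3), (0,4), (0,5)]

step 1: expand (0,2) (f=8, h=6) → closed; open now [(0,3) g=3 f=8, (1,0) g=1 f=8, (1,1) g=2 f=8, (1,2) g=3 f=8]
step 2: expand (0,3) (f=8, h=5) → closed; open now [(0,4) g=4 f=8, (1,0) g=1 f=8, (1,1) g=2 f=8, (1,2) g=3 f=8, (1,3) g=4 f=8]
step 3: expand (0,4) (f=8, h=4) → closed; open now [(0,5) g=5 f=8, (1,0) g=1 f=8, (1,1) g=2 f=8, (1,2) g=3 f=8, (1,3) g=4 f=8, (1,4) g=5 f=8]
step 4: expand (0,5) (f=8, h=3) → closed; open now [(0,6) g=6 f=10, (1,0) g=1 f=8, (1,1) g=2 f=8, (1,2) g=3 f=8, (1,3) g=4 f=8, (1,4) g=5 f=8, (1,5) g=6 f=8]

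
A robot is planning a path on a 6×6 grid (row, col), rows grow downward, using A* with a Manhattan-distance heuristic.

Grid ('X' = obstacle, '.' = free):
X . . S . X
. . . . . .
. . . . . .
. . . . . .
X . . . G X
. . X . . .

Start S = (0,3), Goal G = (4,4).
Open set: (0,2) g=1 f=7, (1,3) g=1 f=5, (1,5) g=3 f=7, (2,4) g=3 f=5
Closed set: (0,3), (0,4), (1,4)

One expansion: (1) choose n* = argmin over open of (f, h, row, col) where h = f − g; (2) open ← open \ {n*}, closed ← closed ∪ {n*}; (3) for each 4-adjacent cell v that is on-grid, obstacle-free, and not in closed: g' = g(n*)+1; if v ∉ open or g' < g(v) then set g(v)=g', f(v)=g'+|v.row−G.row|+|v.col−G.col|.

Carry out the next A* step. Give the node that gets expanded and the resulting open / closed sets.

expanded=(2,4); open=[(0,2) g=1 f=7, (1,3) g=1 f=5, (1,5) g=3 f=7, (2,3) g=4 f=7, (2,5) g=4 f=7, (3,4) g=4 f=5]; closed=[(0,3), (0,4), (1,4), (2,4)]

step 1: expand (2,4) (f=5, h=2) → closed; open now [(0,2) g=1 f=7, (1,3) g=1 f=5, (1,5) g=3 f=7, (2,3) g=4 f=7, (2,5) g=4 f=7, (3,4) g=4 f=5]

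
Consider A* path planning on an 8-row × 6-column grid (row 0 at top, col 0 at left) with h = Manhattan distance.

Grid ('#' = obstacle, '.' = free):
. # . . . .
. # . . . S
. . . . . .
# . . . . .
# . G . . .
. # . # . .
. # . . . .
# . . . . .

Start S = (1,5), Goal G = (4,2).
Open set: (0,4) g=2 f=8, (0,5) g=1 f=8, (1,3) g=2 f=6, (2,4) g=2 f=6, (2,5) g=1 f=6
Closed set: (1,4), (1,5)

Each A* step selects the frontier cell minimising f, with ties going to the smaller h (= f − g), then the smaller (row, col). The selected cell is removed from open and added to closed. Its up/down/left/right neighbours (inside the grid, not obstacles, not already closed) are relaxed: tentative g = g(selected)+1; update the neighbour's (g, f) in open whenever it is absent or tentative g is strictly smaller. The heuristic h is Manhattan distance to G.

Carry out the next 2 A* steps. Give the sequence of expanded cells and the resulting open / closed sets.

step 1: expand (1,3) (f=6, h=4) → closed; open now [(0,3) g=3 f=8, (0,4) g=2 f=8, (0,5) g=1 f=8, (1,2) g=3 f=6, (2,3) g=3 f=6, (2,4) g=2 f=6, (2,5) g=1 f=6]
step 2: expand (1,2) (f=6, h=3) → closed; open now [(0,2) g=4 f=8, (0,3) g=3 f=8, (0,4) g=2 f=8, (0,5) g=1 f=8, (2,2) g=4 f=6, (2,3) g=3 f=6, (2,4) g=2 f=6, (2,5) g=1 f=6]

order=[(1,3) → (1,2)]; open=[(0,2) g=4 f=8, (0,3) g=3 f=8, (0,4) g=2 f=8, (0,5) g=1 f=8, (2,2) g=4 f=6, (2,3) g=3 f=6, (2,4) g=2 f=6, (2,5) g=1 f=6]; closed=[(1,2), (1,3), (1,4), (1,5)]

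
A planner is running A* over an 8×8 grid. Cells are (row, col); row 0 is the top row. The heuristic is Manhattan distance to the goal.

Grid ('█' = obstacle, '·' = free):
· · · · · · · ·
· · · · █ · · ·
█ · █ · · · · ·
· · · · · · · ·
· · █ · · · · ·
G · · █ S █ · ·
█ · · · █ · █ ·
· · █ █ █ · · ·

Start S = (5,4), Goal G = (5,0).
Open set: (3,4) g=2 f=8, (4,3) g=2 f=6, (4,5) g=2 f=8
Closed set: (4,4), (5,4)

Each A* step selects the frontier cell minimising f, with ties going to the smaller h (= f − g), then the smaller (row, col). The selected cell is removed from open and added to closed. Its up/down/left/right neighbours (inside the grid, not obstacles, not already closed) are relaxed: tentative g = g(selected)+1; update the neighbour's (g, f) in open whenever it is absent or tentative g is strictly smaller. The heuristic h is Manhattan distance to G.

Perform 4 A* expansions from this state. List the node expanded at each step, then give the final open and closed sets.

step 1: expand (4,3) (f=6, h=4) → closed; open now [(3,3) g=3 f=8, (3,4) g=2 f=8, (4,5) g=2 f=8]
step 2: expand (3,3) (f=8, h=5) → closed; open now [(2,3) g=4 f=10, (3,2) g=4 f=8, (3,4) g=2 f=8, (4,5) g=2 f=8]
step 3: expand (3,2) (f=8, h=4) → closed; open now [(2,3) g=4 f=10, (3,1) g=5 f=8, (3,4) g=2 f=8, (4,5) g=2 f=8]
step 4: expand (3,1) (f=8, h=3) → closed; open now [(2,1) g=6 f=10, (2,3) g=4 f=10, (3,0) g=6 f=8, (3,4) g=2 f=8, (4,1) g=6 f=8, (4,5) g=2 f=8]

order=[(4,3) → (3,3) → (3,2) → (3,1)]; open=[(2,1) g=6 f=10, (2,3) g=4 f=10, (3,0) g=6 f=8, (3,4) g=2 f=8, (4,1) g=6 f=8, (4,5) g=2 f=8]; closed=[(3,1), (3,2), (3,3), (4,3), (4,4), (5,4)]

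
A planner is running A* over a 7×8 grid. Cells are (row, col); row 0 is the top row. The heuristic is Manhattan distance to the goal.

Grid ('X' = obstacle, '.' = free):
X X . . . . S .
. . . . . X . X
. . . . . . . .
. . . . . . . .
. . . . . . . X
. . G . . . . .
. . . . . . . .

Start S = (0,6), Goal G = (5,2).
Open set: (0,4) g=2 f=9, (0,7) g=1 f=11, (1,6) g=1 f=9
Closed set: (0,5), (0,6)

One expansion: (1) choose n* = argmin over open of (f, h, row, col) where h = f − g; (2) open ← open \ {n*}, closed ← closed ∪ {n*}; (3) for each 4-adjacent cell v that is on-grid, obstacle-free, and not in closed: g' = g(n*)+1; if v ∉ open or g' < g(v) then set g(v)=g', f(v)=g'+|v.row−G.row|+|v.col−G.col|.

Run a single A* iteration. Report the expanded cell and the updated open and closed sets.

expanded=(0,4); open=[(0,3) g=3 f=9, (0,7) g=1 f=11, (1,4) g=3 f=9, (1,6) g=1 f=9]; closed=[(0,4), (0,5), (0,6)]

step 1: expand (0,4) (f=9, h=7) → closed; open now [(0,3) g=3 f=9, (0,7) g=1 f=11, (1,4) g=3 f=9, (1,6) g=1 f=9]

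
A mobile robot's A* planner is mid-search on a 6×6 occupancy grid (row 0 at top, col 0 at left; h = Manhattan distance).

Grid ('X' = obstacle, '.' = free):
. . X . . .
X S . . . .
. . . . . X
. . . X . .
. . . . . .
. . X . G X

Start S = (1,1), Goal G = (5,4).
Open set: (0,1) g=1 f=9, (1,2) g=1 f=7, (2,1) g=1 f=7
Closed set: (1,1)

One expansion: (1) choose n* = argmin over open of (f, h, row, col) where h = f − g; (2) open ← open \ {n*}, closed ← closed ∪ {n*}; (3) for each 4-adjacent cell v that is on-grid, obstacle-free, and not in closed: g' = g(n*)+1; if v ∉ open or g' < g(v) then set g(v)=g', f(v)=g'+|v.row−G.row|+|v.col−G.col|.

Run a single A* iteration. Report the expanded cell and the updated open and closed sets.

step 1: expand (1,2) (f=7, h=6) → closed; open now [(0,1) g=1 f=9, (1,3) g=2 f=7, (2,1) g=1 f=7, (2,2) g=2 f=7]

expanded=(1,2); open=[(0,1) g=1 f=9, (1,3) g=2 f=7, (2,1) g=1 f=7, (2,2) g=2 f=7]; closed=[(1,1), (1,2)]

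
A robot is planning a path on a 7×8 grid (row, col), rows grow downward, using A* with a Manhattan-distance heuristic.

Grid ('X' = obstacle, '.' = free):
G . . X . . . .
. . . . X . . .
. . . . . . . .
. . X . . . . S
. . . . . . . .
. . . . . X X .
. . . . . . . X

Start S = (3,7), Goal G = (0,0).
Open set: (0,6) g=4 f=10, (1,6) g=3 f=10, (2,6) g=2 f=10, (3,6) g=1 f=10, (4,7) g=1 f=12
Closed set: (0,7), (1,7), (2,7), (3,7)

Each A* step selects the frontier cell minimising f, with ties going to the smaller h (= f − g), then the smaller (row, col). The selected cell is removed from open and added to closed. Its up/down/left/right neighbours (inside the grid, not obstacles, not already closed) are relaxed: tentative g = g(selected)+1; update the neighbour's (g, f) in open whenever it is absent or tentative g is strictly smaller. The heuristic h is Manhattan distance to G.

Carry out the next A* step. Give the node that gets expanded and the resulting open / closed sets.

step 1: expand (0,6) (f=10, h=6) → closed; open now [(0,5) g=5 f=10, (1,6) g=3 f=10, (2,6) g=2 f=10, (3,6) g=1 f=10, (4,7) g=1 f=12]

expanded=(0,6); open=[(0,5) g=5 f=10, (1,6) g=3 f=10, (2,6) g=2 f=10, (3,6) g=1 f=10, (4,7) g=1 f=12]; closed=[(0,6), (0,7), (1,7), (2,7), (3,7)]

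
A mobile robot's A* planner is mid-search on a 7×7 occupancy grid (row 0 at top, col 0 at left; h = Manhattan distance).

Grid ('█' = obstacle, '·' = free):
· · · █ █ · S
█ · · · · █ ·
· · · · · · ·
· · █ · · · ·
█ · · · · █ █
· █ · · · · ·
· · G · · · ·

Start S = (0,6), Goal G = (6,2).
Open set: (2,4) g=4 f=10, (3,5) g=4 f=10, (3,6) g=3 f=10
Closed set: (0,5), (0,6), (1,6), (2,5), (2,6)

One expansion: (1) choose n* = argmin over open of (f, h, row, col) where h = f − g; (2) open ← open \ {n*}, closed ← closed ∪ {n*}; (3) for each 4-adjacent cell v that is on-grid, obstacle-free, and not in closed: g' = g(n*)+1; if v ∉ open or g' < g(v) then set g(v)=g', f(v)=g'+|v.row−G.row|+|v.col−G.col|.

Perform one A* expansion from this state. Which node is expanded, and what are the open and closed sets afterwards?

expanded=(2,4); open=[(1,4) g=5 f=12, (2,3) g=5 f=10, (3,4) g=5 f=10, (3,5) g=4 f=10, (3,6) g=3 f=10]; closed=[(0,5), (0,6), (1,6), (2,4), (2,5), (2,6)]

step 1: expand (2,4) (f=10, h=6) → closed; open now [(1,4) g=5 f=12, (2,3) g=5 f=10, (3,4) g=5 f=10, (3,5) g=4 f=10, (3,6) g=3 f=10]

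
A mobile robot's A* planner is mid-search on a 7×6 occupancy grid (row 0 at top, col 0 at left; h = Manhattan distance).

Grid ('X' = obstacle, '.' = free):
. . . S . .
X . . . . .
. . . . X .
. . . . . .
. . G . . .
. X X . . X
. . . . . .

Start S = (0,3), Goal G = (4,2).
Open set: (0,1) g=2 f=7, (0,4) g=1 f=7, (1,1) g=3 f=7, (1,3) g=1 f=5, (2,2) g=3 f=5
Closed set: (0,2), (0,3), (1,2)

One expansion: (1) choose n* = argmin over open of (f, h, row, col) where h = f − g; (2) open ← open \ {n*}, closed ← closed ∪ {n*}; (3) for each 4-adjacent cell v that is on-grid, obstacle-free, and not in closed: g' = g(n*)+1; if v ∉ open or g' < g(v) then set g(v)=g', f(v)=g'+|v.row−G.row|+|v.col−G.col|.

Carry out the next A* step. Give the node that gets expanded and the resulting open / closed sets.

expanded=(2,2); open=[(0,1) g=2 f=7, (0,4) g=1 f=7, (1,1) g=3 f=7, (1,3) g=1 f=5, (2,1) g=4 f=7, (2,3) g=4 f=7, (3,2) g=4 f=5]; closed=[(0,2), (0,3), (1,2), (2,2)]

step 1: expand (2,2) (f=5, h=2) → closed; open now [(0,1) g=2 f=7, (0,4) g=1 f=7, (1,1) g=3 f=7, (1,3) g=1 f=5, (2,1) g=4 f=7, (2,3) g=4 f=7, (3,2) g=4 f=5]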